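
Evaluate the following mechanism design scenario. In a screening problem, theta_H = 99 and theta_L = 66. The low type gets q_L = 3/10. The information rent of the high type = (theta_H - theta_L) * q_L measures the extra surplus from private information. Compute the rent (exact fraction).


Step 1: theta_H - theta_L = 99 - 66 = 33
Step 2: Information rent = (theta_H - theta_L) * q_L
Step 3: = 33 * 3/10
Step 4: = 99/10

99/10


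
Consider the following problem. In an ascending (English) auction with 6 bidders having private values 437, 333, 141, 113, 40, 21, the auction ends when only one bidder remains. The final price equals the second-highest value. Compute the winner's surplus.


Step 1: Identify the highest value: 437
Step 2: Identify the second-highest value: 333
Step 3: The final price = second-highest value = 333
Step 4: Surplus = 437 - 333 = 104

104


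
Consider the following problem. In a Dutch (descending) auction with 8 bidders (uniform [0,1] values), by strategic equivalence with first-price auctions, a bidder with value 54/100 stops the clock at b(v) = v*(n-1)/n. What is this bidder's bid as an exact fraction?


Step 1: Dutch auctions are strategically equivalent to first-price auctions
Step 2: The equilibrium bid is b(v) = v*(n-1)/n
Step 3: b = 27/50 * 7/8
Step 4: b = 189/400

189/400


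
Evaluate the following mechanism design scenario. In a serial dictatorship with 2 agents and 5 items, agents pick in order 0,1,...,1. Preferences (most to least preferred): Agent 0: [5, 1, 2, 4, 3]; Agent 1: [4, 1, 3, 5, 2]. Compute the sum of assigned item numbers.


Step 1: Agent 0 picks item 5
Step 2: Agent 1 picks item 4
Step 3: Sum = 5 + 4 = 9

9


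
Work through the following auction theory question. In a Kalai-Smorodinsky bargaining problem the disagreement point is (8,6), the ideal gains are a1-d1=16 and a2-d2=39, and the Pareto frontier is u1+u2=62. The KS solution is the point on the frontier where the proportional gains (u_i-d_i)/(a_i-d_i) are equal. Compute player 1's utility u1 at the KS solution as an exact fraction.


Step 1: At the KS point, (u1-d1)/r1 = (u2-d2)/r2 = t and u1+u2 = 62
Step 2: u1 = d1 + r1*t and u2 = d2 + r2*t, so (d1 + r1*t) + (d2 + r2*t) = 62
Step 3: t = (62 - 8 - 6)/(16 + 39) = 48/55
Step 4: u1 = d1 + r1*t = 8 + 16 * 48/55 = 1208/55
Step 5: (Check: u2 = d2 + r2*t = 2202/55; u1+u2 = 1208/55 + 2202/55 = 62, on the frontier.)

1208/55


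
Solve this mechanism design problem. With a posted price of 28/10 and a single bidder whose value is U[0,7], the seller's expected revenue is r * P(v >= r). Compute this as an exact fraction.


Step 1: Posted price r = 14/5, value support [0,7]
Step 2: P(v >= r) = (7 - 14/5)/7 = 3/5
Step 3: Expected revenue = r * P(v >= r) = 14/5 * 3/5
Step 4: Revenue = 42/25

42/25


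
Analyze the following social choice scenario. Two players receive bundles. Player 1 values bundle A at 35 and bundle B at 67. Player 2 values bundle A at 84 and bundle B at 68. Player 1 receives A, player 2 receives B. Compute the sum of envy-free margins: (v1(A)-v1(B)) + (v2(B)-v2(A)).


Step 1: Player 1's margin = v1(A) - v1(B) = 35 - 67 = -32
Step 2: Player 2's margin = v2(B) - v2(A) = 68 - 84 = -16
Step 3: Total margin = -32 + -16 = -48

-48


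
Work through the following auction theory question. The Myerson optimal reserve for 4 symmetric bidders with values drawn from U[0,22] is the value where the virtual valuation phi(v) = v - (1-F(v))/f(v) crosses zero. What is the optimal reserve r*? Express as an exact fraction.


Step 1: For U[0,22], F(v) = v/22 and f(v) = 1/22
Step 2: phi(v) = v - (1 - v/22)/(1/22) = v - (22 - v) = 2v - 22
Step 3: Set phi(r*) = 0: 2r* - 22 = 0
Step 4: r* = 22/2 = 11 (the number of bidders n = 4 does not enter)

11


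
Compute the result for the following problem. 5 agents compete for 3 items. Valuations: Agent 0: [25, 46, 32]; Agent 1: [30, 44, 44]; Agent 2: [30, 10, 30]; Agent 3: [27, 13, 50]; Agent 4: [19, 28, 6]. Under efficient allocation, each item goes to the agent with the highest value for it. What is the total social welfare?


Step 1: For each item, find the maximum value among all agents.
Step 2: Item 0 -> Agent 1 (value 30)
Step 3: Item 1 -> Agent 0 (value 46)
Step 4: Item 2 -> Agent 3 (value 50)
Step 5: Total welfare = 30 + 46 + 50 = 126

126


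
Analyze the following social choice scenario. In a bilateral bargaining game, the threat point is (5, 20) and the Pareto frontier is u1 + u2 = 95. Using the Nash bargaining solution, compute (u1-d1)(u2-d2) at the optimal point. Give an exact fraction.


Step 1: The Nash solution splits surplus symmetrically above the disagreement point
Step 2: u1 = (total + d1 - d2)/2 = (95 + 5 - 20)/2 = 40
Step 3: u2 = (total - d1 + d2)/2 = (95 - 5 + 20)/2 = 55
Step 4: Nash product = (40 - 5) * (55 - 20)
Step 5: = 35 * 35 = 1225

1225


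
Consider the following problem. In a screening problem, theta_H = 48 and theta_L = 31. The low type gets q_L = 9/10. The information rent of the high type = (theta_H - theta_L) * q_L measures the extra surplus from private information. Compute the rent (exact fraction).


Step 1: theta_H - theta_L = 48 - 31 = 17
Step 2: Information rent = (theta_H - theta_L) * q_L
Step 3: = 17 * 9/10
Step 4: = 153/10

153/10


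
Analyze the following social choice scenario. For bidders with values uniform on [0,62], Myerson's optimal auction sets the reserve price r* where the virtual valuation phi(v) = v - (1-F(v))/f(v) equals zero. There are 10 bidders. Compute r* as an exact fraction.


Step 1: For U[0,62], F(v) = v/62 and f(v) = 1/62
Step 2: phi(v) = v - (1 - v/62)/(1/62) = v - (62 - v) = 2v - 62
Step 3: Set phi(r*) = 0: 2r* - 62 = 0
Step 4: r* = 62/2 = 31 (the number of bidders n = 10 does not enter)

31


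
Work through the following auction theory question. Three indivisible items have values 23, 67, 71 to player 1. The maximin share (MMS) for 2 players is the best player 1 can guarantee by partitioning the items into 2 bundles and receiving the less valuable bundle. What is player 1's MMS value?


Step 1: Item values = 23, 67, 71
Step 2: Enumerate all 2-bundle partitions and take the smaller bundle:
  Partition 1: {23} vs {67,71} -> bundles 23, 138; min = 23
  Partition 2: {67} vs {23,71} -> bundles 67, 94; min = 67
  Partition 3: {71} vs {23,67} -> bundles 71, 90; min = 71
Step 3: MMS = max(23, 67, 71) = 71

71


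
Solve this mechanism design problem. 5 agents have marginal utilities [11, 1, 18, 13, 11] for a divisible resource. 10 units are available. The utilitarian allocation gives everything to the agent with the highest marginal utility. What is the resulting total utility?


Step 1: The marginal utilities are [11, 1, 18, 13, 11]
Step 2: The highest marginal utility is 18
Step 3: All 10 units go to that agent
Step 4: Total utility = 18 * 10 = 180

180


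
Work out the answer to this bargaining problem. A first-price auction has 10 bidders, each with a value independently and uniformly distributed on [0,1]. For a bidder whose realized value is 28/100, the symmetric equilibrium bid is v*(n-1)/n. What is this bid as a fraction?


Step 1: The symmetric BNE bidding function is b(v) = v * (n-1) / n
Step 2: Substitute v = 7/25 and n = 10
Step 3: b = 7/25 * 9/10
Step 4: b = 63/250

63/250


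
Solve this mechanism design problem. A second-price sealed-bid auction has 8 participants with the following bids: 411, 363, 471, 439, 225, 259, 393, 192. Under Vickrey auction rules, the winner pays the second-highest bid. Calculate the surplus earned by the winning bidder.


Step 1: Sort bids in descending order: 471, 439, 411, 393, 363, 259, 225, 192
Step 2: The winning bid is the highest: 471
Step 3: The payment equals the second-highest bid: 439
Step 4: Surplus = winner's bid - payment = 471 - 439 = 32

32


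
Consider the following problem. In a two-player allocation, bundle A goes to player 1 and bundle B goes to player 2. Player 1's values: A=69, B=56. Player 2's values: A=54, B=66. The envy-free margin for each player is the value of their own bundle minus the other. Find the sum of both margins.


Step 1: Player 1's margin = v1(A) - v1(B) = 69 - 56 = 13
Step 2: Player 2's margin = v2(B) - v2(A) = 66 - 54 = 12
Step 3: Total margin = 13 + 12 = 25

25


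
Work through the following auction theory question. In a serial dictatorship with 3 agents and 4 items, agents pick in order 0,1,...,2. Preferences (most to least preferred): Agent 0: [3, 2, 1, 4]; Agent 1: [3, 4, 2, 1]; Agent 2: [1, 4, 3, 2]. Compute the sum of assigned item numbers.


Step 1: Agent 0 picks item 3
Step 2: Agent 1 picks item 4
Step 3: Agent 2 picks item 1
Step 4: Sum = 3 + 4 + 1 = 8

8


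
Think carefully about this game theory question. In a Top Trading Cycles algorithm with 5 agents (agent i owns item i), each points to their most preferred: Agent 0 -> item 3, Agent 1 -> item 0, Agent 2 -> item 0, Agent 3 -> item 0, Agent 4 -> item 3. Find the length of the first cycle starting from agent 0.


Step 1: Trace the pointer graph from agent 0: 0 -> 3 -> 0
Step 2: A cycle is detected when we revisit agent 0
Step 3: The cycle is: 0 -> 3 -> 0
Step 4: Cycle length = 2

2


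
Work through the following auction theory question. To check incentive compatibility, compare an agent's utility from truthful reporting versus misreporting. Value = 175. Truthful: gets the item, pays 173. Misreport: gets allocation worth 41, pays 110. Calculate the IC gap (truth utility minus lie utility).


Step 1: U(truth) = value - payment = 175 - 173 = 2
Step 2: U(lie) = allocation - payment = 41 - 110 = -69
Step 3: IC gap = 2 - (-69) = 71

71


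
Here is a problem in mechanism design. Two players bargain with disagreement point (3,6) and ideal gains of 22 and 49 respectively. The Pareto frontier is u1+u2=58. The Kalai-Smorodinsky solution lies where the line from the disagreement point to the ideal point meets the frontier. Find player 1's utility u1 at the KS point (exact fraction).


Step 1: At the KS point, (u1-d1)/r1 = (u2-d2)/r2 = t and u1+u2 = 58
Step 2: u1 = d1 + r1*t and u2 = d2 + r2*t, so (d1 + r1*t) + (d2 + r2*t) = 58
Step 3: t = (58 - 3 - 6)/(22 + 49) = 49/71
Step 4: u1 = d1 + r1*t = 3 + 22 * 49/71 = 1291/71
Step 5: (Check: u2 = d2 + r2*t = 2827/71; u1+u2 = 1291/71 + 2827/71 = 58, on the frontier.)

1291/71


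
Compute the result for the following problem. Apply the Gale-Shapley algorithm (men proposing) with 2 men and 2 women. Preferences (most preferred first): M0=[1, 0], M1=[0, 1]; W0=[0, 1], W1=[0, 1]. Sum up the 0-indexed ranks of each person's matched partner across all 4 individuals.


Step 1: Run Gale-Shapley (men propose, women hold best offer):
  M0 proposes to W1; she accepts
  M1 proposes to W0; she accepts
Step 2: Final matching: W0-M1, W1-M0
Step 3: 0-indexed ranks (man's rank of his match, then woman's): 0 + 1 + 0 + 0
Step 4: Total rank sum = 1

1


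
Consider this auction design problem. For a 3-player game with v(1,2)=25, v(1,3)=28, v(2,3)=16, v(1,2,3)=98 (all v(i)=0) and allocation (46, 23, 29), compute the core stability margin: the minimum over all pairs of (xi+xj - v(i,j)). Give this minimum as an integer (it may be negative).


Step 1: Slack for coalition (1,2): x1+x2 - v12 = 69 - 25 = 44
Step 2: Slack for coalition (1,3): x1+x3 - v13 = 75 - 28 = 47
Step 3: Slack for coalition (2,3): x2+x3 - v23 = 52 - 16 = 36
Step 4: Minimum slack = min(44, 47, 36) = 36, attained by (2,3); no pair can gain by deviating, so the allocation is in the core

36


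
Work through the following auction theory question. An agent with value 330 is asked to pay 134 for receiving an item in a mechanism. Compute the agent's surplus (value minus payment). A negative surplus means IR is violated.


Step 1: Surplus = value - payment = 330 - 134 = 196
Step 2: IR is satisfied (surplus >= 0)

196


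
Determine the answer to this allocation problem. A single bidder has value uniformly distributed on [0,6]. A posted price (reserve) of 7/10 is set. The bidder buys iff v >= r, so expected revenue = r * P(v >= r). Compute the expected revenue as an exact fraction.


Step 1: Posted price r = 7/10, value support [0,6]
Step 2: P(v >= r) = (6 - 7/10)/6 = 53/60
Step 3: Expected revenue = r * P(v >= r) = 7/10 * 53/60
Step 4: Revenue = 371/600

371/600


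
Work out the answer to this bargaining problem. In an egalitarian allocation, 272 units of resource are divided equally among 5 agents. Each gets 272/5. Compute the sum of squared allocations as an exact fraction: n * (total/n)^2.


Step 1: Each agent's share = 272/5
Step 2: Square of each share = (272/5)^2 = 73984/25
Step 3: Sum of squares = 5 * 73984/25 = 73984/5

73984/5


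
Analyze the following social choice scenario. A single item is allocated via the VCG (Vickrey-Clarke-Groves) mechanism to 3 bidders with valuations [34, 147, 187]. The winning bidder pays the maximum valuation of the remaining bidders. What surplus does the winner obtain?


Step 1: The winner is the agent with the highest value: agent 2 with value 187
Step 2: Values of other agents: [34, 147]
Step 3: VCG payment = max of others' values = 147
Step 4: Surplus = 187 - 147 = 40

40


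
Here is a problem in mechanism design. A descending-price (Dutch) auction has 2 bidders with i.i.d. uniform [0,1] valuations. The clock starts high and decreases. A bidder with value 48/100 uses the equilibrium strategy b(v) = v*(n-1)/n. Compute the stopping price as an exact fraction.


Step 1: Dutch auctions are strategically equivalent to first-price auctions
Step 2: The equilibrium bid is b(v) = v*(n-1)/n
Step 3: b = 12/25 * 1/2
Step 4: b = 6/25

6/25


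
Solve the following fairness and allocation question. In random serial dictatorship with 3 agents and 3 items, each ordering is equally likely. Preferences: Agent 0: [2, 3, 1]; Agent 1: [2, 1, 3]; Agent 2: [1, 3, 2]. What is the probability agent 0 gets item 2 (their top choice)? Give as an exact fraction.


Step 1: Agent 0 wants item 2
Step 2: There are 6 possible orderings of agents
Step 3: In 3 orderings, agent 0 gets item 2
Step 4: Probability = 3/6 = 1/2

1/2


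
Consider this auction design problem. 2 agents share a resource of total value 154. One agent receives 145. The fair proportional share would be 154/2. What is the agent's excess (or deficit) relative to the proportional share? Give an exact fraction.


Step 1: Proportional share = 154/2 = 77
Step 2: Agent's actual allocation = 145
Step 3: Excess = 145 - 77 = 68

68


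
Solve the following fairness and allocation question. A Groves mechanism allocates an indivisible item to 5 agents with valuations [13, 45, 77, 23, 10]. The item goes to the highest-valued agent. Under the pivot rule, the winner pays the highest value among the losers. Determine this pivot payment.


Step 1: The efficient winner is agent 2 with value 77
Step 2: Other agents' values: [13, 45, 23, 10]
Step 3: Pivot payment = max(others) = 45
Step 4: The winner pays 45

45


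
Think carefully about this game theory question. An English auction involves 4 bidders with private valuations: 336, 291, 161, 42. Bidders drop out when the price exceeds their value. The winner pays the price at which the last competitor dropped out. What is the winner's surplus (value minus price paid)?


Step 1: Identify the highest value: 336
Step 2: Identify the second-highest value: 291
Step 3: The final price = second-highest value = 291
Step 4: Surplus = 336 - 291 = 45

45


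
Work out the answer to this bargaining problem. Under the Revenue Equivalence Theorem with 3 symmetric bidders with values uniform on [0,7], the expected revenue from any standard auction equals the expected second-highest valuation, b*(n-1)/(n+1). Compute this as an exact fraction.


Step 1: By Revenue Equivalence, expected revenue = b*(n-1)/(n+1)
Step 2: Substituting n = 3, b = 7
Step 3: Revenue = 7*(3-1)/(3+1) = 7*2/4
Step 4: Revenue = 14/4 = 7/2

7/2


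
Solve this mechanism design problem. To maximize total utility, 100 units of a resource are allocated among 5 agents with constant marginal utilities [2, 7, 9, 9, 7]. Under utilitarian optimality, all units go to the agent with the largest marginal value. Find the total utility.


Step 1: The marginal utilities are [2, 7, 9, 9, 7]
Step 2: The highest marginal utility is 9
Step 3: All 100 units go to that agent
Step 4: Total utility = 9 * 100 = 900

900


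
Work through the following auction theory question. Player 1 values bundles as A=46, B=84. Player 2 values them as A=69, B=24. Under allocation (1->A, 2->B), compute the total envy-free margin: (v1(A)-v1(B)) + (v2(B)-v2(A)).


Step 1: Player 1's margin = v1(A) - v1(B) = 46 - 84 = -38
Step 2: Player 2's margin = v2(B) - v2(A) = 24 - 69 = -45
Step 3: Total margin = -38 + -45 = -83

-83


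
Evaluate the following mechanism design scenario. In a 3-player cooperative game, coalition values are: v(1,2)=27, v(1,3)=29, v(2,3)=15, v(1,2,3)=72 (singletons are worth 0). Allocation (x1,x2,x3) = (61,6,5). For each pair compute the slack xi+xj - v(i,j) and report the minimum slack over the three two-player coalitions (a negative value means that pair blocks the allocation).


Step 1: Slack for coalition (1,2): x1+x2 - v12 = 67 - 27 = 40
Step 2: Slack for coalition (1,3): x1+x3 - v13 = 66 - 29 = 37
Step 3: Slack for coalition (2,3): x2+x3 - v23 = 11 - 15 = -4
Step 4: Minimum slack = min(40, 37, -4) = -4, attained by (2,3); coalition (2,3) can block (slack < 0), so the allocation is not in the core

-4


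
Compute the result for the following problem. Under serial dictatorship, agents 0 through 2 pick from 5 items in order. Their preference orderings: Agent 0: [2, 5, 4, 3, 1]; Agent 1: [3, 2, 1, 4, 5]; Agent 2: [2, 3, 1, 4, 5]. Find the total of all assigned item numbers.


Step 1: Agent 0 picks item 2
Step 2: Agent 1 picks item 3
Step 3: Agent 2 picks item 1
Step 4: Sum = 2 + 3 + 1 = 6

6


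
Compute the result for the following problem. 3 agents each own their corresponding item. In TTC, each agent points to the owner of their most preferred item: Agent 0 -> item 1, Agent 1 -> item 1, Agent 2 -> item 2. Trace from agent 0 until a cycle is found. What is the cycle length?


Step 1: Trace the pointer graph from agent 0: 0 -> 1 -> 1
Step 2: A cycle is detected when we revisit agent 1
Step 3: The cycle is: 1 -> 1
Step 4: Cycle length = 1

1


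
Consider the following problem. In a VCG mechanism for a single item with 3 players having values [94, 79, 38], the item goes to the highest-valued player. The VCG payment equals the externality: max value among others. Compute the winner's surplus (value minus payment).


Step 1: The winner is the agent with the highest value: agent 0 with value 94
Step 2: Values of other agents: [79, 38]
Step 3: VCG payment = max of others' values = 79
Step 4: Surplus = 94 - 79 = 15

15


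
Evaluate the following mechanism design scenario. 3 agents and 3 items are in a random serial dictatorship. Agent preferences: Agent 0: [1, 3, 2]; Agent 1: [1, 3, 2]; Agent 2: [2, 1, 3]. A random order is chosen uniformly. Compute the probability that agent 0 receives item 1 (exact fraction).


Step 1: Agent 0 wants item 1
Step 2: There are 6 possible orderings of agents
Step 3: In 3 orderings, agent 0 gets item 1
Step 4: Probability = 3/6 = 1/2

1/2


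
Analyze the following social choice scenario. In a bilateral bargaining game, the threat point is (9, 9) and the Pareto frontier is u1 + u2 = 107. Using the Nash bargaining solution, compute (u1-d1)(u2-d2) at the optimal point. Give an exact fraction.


Step 1: The Nash solution splits surplus symmetrically above the disagreement point
Step 2: u1 = (total + d1 - d2)/2 = (107 + 9 - 9)/2 = 107/2
Step 3: u2 = (total - d1 + d2)/2 = (107 - 9 + 9)/2 = 107/2
Step 4: Nash product = (107/2 - 9) * (107/2 - 9)
Step 5: = 89/2 * 89/2 = 7921/4

7921/4


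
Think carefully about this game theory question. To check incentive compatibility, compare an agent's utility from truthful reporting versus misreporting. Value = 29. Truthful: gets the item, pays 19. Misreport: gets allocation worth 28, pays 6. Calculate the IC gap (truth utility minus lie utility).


Step 1: U(truth) = value - payment = 29 - 19 = 10
Step 2: U(lie) = allocation - payment = 28 - 6 = 22
Step 3: IC gap = 10 - 22 = -12

-12


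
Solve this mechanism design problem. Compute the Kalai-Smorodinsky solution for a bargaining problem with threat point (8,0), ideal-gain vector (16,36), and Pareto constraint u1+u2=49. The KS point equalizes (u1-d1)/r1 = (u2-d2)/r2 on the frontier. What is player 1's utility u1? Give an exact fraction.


Step 1: At the KS point, (u1-d1)/r1 = (u2-d2)/r2 = t and u1+u2 = 49
Step 2: u1 = d1 + r1*t and u2 = d2 + r2*t, so (d1 + r1*t) + (d2 + r2*t) = 49
Step 3: t = (49 - 8 - 0)/(16 + 36) = 41/52
Step 4: u1 = d1 + r1*t = 8 + 16 * 41/52 = 268/13
Step 5: (Check: u2 = d2 + r2*t = 369/13; u1+u2 = 268/13 + 369/13 = 49, on the frontier.)

268/13


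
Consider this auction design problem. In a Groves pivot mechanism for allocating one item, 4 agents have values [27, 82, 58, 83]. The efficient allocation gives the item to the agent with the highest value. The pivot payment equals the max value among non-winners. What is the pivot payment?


Step 1: The efficient winner is agent 3 with value 83
Step 2: Other agents' values: [27, 82, 58]
Step 3: Pivot payment = max(others) = 82
Step 4: The winner pays 82

82


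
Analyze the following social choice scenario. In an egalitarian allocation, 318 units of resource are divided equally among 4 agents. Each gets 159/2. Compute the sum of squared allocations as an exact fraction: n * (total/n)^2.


Step 1: Each agent's share = 318/4 = 159/2
Step 2: Square of each share = (159/2)^2 = 25281/4
Step 3: Sum of squares = 4 * 25281/4 = 25281

25281


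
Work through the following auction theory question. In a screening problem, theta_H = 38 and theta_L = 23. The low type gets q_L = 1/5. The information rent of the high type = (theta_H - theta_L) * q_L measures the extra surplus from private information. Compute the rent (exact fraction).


Step 1: theta_H - theta_L = 38 - 23 = 15
Step 2: Information rent = (theta_H - theta_L) * q_L
Step 3: = 15 * 1/5
Step 4: = 3

3


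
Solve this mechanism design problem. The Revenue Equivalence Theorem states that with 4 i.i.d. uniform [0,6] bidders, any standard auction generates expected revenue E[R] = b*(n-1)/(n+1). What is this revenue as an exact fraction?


Step 1: By Revenue Equivalence, expected revenue = b*(n-1)/(n+1)
Step 2: Substituting n = 4, b = 6
Step 3: Revenue = 6*(4-1)/(4+1) = 6*3/5
Step 4: Revenue = 18/5

18/5


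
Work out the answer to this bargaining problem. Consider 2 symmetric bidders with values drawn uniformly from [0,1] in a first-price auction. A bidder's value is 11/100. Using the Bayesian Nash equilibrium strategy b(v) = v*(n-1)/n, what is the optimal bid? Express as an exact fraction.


Step 1: The symmetric BNE bidding function is b(v) = v * (n-1) / n
Step 2: Substitute v = 11/100 and n = 2
Step 3: b = 11/100 * 1/2
Step 4: b = 11/200

11/200


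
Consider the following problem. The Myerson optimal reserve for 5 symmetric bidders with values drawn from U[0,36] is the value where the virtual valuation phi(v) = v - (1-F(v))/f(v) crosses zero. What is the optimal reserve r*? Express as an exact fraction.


Step 1: For U[0,36], F(v) = v/36 and f(v) = 1/36
Step 2: phi(v) = v - (1 - v/36)/(1/36) = v - (36 - v) = 2v - 36
Step 3: Set phi(r*) = 0: 2r* - 36 = 0
Step 4: r* = 36/2 = 18 (the number of bidders n = 5 does not enter)

18


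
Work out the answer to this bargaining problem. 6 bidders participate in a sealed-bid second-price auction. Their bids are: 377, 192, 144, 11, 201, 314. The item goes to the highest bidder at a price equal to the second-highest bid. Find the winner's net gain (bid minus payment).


Step 1: Sort bids in descending order: 377, 314, 201, 192, 144, 11
Step 2: The winning bid is the highest: 377
Step 3: The payment equals the second-highest bid: 314
Step 4: Surplus = winner's bid - payment = 377 - 314 = 63

63


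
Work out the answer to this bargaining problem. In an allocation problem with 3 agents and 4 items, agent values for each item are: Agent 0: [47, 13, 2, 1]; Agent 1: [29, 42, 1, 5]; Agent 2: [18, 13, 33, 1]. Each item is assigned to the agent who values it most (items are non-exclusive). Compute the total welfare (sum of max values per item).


Step 1: For each item, find the maximum value among all agents.
Step 2: Item 0 -> Agent 0 (value 47)
Step 3: Item 1 -> Agent 1 (value 42)
Step 4: Item 2 -> Agent 2 (value 33)
Step 5: Item 3 -> Agent 1 (value 5)
Step 6: Total welfare = 47 + 42 + 33 + 5 = 127

127


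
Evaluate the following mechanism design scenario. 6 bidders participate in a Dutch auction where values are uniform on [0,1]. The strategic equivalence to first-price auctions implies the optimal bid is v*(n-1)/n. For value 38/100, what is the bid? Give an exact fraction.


Step 1: Dutch auctions are strategically equivalent to first-price auctions
Step 2: The equilibrium bid is b(v) = v*(n-1)/n
Step 3: b = 19/50 * 5/6
Step 4: b = 19/60

19/60


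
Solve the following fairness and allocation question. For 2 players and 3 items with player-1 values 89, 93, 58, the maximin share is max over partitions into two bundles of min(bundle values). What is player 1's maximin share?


Step 1: Item values = 89, 93, 58
Step 2: Enumerate all 2-bundle partitions and take the smaller bundle:
  Partition 1: {89} vs {93,58} -> bundles 89, 151; min = 89
  Partition 2: {93} vs {89,58} -> bundles 93, 147; min = 93
  Partition 3: {58} vs {89,93} -> bundles 58, 182; min = 58
Step 3: MMS = max(89, 93, 58) = 93

93


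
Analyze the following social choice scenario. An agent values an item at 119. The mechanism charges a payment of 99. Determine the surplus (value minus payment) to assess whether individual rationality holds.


Step 1: Surplus = value - payment = 119 - 99 = 20
Step 2: IR is satisfied (surplus >= 0)

20


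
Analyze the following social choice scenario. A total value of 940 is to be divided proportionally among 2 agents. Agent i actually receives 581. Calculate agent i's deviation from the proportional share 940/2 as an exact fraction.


Step 1: Proportional share = 940/2 = 470
Step 2: Agent's actual allocation = 581
Step 3: Excess = 581 - 470 = 111

111


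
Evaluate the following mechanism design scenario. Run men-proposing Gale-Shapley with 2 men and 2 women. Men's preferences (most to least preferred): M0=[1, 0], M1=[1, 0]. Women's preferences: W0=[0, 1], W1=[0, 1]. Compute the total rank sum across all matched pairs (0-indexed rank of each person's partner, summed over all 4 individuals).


Step 1: Run Gale-Shapley (men propose, women hold best offer):
  M0 proposes to W1; she accepts
  M1 proposes to W1; rejected
  M1 proposes to W0; she accepts
Step 2: Final matching: W0-M1, W1-M0
Step 3: 0-indexed ranks (man's rank of his match, then woman's): 1 + 1 + 0 + 0
Step 4: Total rank sum = 2

2


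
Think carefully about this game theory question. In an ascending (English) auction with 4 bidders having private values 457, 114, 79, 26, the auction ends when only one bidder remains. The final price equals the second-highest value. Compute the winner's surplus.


Step 1: Identify the highest value: 457
Step 2: Identify the second-highest value: 114
Step 3: The final price = second-highest value = 114
Step 4: Surplus = 457 - 114 = 343

343


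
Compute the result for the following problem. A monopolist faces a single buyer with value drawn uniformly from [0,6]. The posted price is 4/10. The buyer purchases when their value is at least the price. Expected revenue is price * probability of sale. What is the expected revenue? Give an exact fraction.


Step 1: Posted price r = 2/5, value support [0,6]
Step 2: P(v >= r) = (6 - 2/5)/6 = 14/15
Step 3: Expected revenue = r * P(v >= r) = 2/5 * 14/15
Step 4: Revenue = 28/75

28/75


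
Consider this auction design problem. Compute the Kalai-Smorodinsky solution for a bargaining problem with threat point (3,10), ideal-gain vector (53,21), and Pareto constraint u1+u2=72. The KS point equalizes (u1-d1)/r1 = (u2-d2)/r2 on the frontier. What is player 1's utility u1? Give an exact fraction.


Step 1: At the KS point, (u1-d1)/r1 = (u2-d2)/r2 = t and u1+u2 = 72
Step 2: u1 = d1 + r1*t and u2 = d2 + r2*t, so (d1 + r1*t) + (d2 + r2*t) = 72
Step 3: t = (72 - 3 - 10)/(53 + 21) = 59/74
Step 4: u1 = d1 + r1*t = 3 + 53 * 59/74 = 3349/74
Step 5: (Check: u2 = d2 + r2*t = 1979/74; u1+u2 = 3349/74 + 1979/74 = 72, on the frontier.)

3349/74


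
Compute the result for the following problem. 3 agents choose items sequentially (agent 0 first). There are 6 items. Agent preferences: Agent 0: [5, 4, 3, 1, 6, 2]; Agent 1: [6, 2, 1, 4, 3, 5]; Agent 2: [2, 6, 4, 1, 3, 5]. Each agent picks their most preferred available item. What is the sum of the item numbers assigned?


Step 1: Agent 0 picks item 5
Step 2: Agent 1 picks item 6
Step 3: Agent 2 picks item 2
Step 4: Sum = 5 + 6 + 2 = 13

13


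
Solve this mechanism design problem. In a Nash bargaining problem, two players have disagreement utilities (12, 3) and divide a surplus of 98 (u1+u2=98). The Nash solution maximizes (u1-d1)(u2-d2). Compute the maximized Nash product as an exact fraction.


Step 1: The Nash solution splits surplus symmetrically above the disagreement point
Step 2: u1 = (total + d1 - d2)/2 = (98 + 12 - 3)/2 = 107/2
Step 3: u2 = (total - d1 + d2)/2 = (98 - 12 + 3)/2 = 89/2
Step 4: Nash product = (107/2 - 12) * (89/2 - 3)
Step 5: = 83/2 * 83/2 = 6889/4

6889/4


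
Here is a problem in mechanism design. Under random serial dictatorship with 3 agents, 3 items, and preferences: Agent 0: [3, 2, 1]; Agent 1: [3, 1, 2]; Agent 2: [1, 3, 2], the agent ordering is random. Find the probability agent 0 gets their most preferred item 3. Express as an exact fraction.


Step 1: Agent 0 wants item 3
Step 2: There are 6 possible orderings of agents
Step 3: In 3 orderings, agent 0 gets item 3
Step 4: Probability = 3/6 = 1/2

1/2


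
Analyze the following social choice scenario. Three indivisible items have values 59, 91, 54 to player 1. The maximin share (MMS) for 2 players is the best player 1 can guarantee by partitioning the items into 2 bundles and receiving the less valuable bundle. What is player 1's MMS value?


Step 1: Item values = 59, 91, 54
Step 2: Enumerate all 2-bundle partitions and take the smaller bundle:
  Partition 1: {59} vs {91,54} -> bundles 59, 145; min = 59
  Partition 2: {91} vs {59,54} -> bundles 91, 113; min = 91
  Partition 3: {54} vs {59,91} -> bundles 54, 150; min = 54
Step 3: MMS = max(59, 91, 54) = 91

91


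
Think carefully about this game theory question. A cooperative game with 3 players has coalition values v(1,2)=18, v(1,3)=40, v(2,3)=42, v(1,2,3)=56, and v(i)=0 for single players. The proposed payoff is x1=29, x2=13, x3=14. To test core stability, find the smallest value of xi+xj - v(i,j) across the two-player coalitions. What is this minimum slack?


Step 1: Slack for coalition (1,2): x1+x2 - v12 = 42 - 18 = 24
Step 2: Slack for coalition (1,3): x1+x3 - v13 = 43 - 40 = 3
Step 3: Slack for coalition (2,3): x2+x3 - v23 = 27 - 42 = -15
Step 4: Minimum slack = min(24, 3, -15) = -15, attained by (2,3); coalition (2,3) can block (slack < 0), so the allocation is not in the core

-15


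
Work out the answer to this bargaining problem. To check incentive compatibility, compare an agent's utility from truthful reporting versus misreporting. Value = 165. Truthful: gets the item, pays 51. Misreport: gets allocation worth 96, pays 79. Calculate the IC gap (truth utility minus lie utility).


Step 1: U(truth) = value - payment = 165 - 51 = 114
Step 2: U(lie) = allocation - payment = 96 - 79 = 17
Step 3: IC gap = 114 - 17 = 97

97


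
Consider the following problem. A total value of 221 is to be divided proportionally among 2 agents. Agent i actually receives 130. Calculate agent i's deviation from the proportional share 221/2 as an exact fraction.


Step 1: Proportional share = 221/2
Step 2: Agent's actual allocation = 130
Step 3: Excess = 130 - 221/2 = 39/2

39/2


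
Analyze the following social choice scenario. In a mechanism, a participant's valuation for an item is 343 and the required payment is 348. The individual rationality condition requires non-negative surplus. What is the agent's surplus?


Step 1: Surplus = value - payment = 343 - 348 = -5
Step 2: IR is violated (surplus < 0)

-5


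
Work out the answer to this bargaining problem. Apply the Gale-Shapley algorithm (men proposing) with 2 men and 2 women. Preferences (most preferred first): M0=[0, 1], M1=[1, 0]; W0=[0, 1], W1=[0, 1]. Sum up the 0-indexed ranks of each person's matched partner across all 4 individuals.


Step 1: Run Gale-Shapley (men propose, women hold best offer):
  M0 proposes to W0; she accepts
  M1 proposes to W1; she accepts
Step 2: Final matching: W0-M0, W1-M1
Step 3: 0-indexed ranks (man's rank of his match, then woman's): 0 + 0 + 0 + 1
Step 4: Total rank sum = 1

1


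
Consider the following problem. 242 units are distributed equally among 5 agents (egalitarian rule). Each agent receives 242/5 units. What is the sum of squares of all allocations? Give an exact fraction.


Step 1: Each agent's share = 242/5
Step 2: Square of each share = (242/5)^2 = 58564/25
Step 3: Sum of squares = 5 * 58564/25 = 58564/5

58564/5


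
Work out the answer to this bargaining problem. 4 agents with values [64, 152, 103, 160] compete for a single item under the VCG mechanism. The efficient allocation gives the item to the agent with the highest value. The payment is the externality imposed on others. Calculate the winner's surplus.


Step 1: The winner is the agent with the highest value: agent 3 with value 160
Step 2: Values of other agents: [64, 152, 103]
Step 3: VCG payment = max of others' values = 152
Step 4: Surplus = 160 - 152 = 8

8


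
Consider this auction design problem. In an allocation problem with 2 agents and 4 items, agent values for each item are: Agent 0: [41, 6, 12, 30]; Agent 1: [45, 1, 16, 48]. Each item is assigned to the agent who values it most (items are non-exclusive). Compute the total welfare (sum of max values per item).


Step 1: For each item, find the maximum value among all agents.
Step 2: Item 0 -> Agent 1 (value 45)
Step 3: Item 1 -> Agent 0 (value 6)
Step 4: Item 2 -> Agent 1 (value 16)
Step 5: Item 3 -> Agent 1 (value 48)
Step 6: Total welfare = 45 + 6 + 16 + 48 = 115

115


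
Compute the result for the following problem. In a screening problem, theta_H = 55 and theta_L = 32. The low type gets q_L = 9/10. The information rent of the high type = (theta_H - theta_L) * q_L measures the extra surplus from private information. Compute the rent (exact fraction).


Step 1: theta_H - theta_L = 55 - 32 = 23
Step 2: Information rent = (theta_H - theta_L) * q_L
Step 3: = 23 * 9/10
Step 4: = 207/10

207/10


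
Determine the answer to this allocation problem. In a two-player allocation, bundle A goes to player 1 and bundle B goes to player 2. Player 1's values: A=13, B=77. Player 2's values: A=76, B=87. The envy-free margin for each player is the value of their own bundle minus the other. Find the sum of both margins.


Step 1: Player 1's margin = v1(A) - v1(B) = 13 - 77 = -64
Step 2: Player 2's margin = v2(B) - v2(A) = 87 - 76 = 11
Step 3: Total margin = -64 + 11 = -53

-53


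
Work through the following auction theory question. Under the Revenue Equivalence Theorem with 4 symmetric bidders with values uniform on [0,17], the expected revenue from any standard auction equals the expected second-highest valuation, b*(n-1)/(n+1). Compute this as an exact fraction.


Step 1: By Revenue Equivalence, expected revenue = b*(n-1)/(n+1)
Step 2: Substituting n = 4, b = 17
Step 3: Revenue = 17*(4-1)/(4+1) = 17*3/5
Step 4: Revenue = 51/5

51/5


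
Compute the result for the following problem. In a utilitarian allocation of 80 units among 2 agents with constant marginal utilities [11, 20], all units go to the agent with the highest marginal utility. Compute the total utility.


Step 1: The marginal utilities are [11, 20]
Step 2: The highest marginal utility is 20
Step 3: All 80 units go to that agent
Step 4: Total utility = 20 * 80 = 1600

1600


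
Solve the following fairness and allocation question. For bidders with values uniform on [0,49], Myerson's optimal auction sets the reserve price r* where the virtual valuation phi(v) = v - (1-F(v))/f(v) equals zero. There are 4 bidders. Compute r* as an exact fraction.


Step 1: For U[0,49], F(v) = v/49 and f(v) = 1/49
Step 2: phi(v) = v - (1 - v/49)/(1/49) = v - (49 - v) = 2v - 49
Step 3: Set phi(r*) = 0: 2r* - 49 = 0
Step 4: r* = 49/2 (the number of bidders n = 4 does not enter)

49/2


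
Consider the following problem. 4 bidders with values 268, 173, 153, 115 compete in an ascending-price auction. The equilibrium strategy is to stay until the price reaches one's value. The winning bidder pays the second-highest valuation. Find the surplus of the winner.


Step 1: Identify the highest value: 268
Step 2: Identify the second-highest value: 173
Step 3: The final price = second-highest value = 173
Step 4: Surplus = 268 - 173 = 95

95


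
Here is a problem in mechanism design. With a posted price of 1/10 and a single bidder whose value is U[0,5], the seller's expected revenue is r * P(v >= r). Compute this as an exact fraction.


Step 1: Posted price r = 1/10, value support [0,5]
Step 2: P(v >= r) = (5 - 1/10)/5 = 49/50
Step 3: Expected revenue = r * P(v >= r) = 1/10 * 49/50
Step 4: Revenue = 49/500

49/500


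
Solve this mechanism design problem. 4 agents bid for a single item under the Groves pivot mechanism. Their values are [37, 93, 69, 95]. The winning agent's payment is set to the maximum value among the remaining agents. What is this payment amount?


Step 1: The efficient winner is agent 3 with value 95
Step 2: Other agents' values: [37, 93, 69]
Step 3: Pivot payment = max(others) = 93
Step 4: The winner pays 93

93


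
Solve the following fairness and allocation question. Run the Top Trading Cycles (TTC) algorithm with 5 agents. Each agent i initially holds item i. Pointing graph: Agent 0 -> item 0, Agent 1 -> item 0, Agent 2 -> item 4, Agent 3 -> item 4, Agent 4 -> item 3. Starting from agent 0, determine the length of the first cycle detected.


Step 1: Trace the pointer graph from agent 0: 0 -> 0
Step 2: A cycle is detected when we revisit agent 0
Step 3: The cycle is: 0 -> 0
Step 4: Cycle length = 1

1


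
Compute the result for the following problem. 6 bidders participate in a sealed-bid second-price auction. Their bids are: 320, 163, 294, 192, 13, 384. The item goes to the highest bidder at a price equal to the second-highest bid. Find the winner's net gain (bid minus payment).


Step 1: Sort bids in descending order: 384, 320, 294, 192, 163, 13
Step 2: The winning bid is the highest: 384
Step 3: The payment equals the second-highest bid: 320
Step 4: Surplus = winner's bid - payment = 384 - 320 = 64

64


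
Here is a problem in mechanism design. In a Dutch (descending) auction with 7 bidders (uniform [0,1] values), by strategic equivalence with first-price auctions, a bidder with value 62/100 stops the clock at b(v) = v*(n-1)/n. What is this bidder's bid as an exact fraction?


Step 1: Dutch auctions are strategically equivalent to first-price auctions
Step 2: The equilibrium bid is b(v) = v*(n-1)/n
Step 3: b = 31/50 * 6/7
Step 4: b = 93/175

93/175


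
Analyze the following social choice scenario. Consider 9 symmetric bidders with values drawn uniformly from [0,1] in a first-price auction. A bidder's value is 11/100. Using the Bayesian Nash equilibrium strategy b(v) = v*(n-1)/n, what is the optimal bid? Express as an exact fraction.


Step 1: The symmetric BNE bidding function is b(v) = v * (n-1) / n
Step 2: Substitute v = 11/100 and n = 9
Step 3: b = 11/100 * 8/9
Step 4: b = 22/225

22/225
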